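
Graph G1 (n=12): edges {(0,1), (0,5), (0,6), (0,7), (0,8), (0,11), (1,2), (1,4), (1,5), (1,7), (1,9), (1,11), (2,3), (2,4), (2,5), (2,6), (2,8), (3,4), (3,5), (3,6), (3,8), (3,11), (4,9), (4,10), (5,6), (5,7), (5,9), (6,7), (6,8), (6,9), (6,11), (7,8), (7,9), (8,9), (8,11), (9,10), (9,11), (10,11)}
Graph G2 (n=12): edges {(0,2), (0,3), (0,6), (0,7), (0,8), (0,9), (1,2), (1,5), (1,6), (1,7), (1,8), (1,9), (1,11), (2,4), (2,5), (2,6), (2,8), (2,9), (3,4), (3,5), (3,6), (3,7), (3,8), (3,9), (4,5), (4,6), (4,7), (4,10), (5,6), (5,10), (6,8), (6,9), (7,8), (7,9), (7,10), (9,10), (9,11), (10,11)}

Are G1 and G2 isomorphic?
Yes, isomorphic

The graphs are isomorphic.
One valid mapping φ: V(G1) → V(G2): 0→8, 1→7, 2→4, 3→5, 4→10, 5→3, 6→6, 7→0, 8→2, 9→9, 10→11, 11→1

Verify φ preserves adjacency — for each edge of G1, its image is an edge of G2:
  (0,1) → (φ(0),φ(1)) = (7,8) ∈ E(G2) ✓
  (0,5) → (φ(0),φ(5)) = (3,8) ∈ E(G2) ✓
  (0,6) → (φ(0),φ(6)) = (6,8) ∈ E(G2) ✓
  (0,7) → (φ(0),φ(7)) = (0,8) ∈ E(G2) ✓
  (0,8) → (φ(0),φ(8)) = (2,8) ∈ E(G2) ✓
  (0,11) → (φ(0),φ(11)) = (1,8) ∈ E(G2) ✓
  (1,2) → (φ(1),φ(2)) = (4,7) ∈ E(G2) ✓
  (1,4) → (φ(1),φ(4)) = (7,10) ∈ E(G2) ✓
  (1,5) → (φ(1),φ(5)) = (3,7) ∈ E(G2) ✓
  (1,7) → (φ(1),φ(7)) = (0,7) ∈ E(G2) ✓
  (1,9) → (φ(1),φ(9)) = (7,9) ∈ E(G2) ✓
  (1,11) → (φ(1),φ(11)) = (1,7) ∈ E(G2) ✓
  (2,3) → (φ(2),φ(3)) = (4,5) ∈ E(G2) ✓
  (2,4) → (φ(2),φ(4)) = (4,10) ∈ E(G2) ✓
  (2,5) → (φ(2),φ(5)) = (3,4) ∈ E(G2) ✓
  (2,6) → (φ(2),φ(6)) = (4,6) ∈ E(G2) ✓
  (2,8) → (φ(2),φ(8)) = (2,4) ∈ E(G2) ✓
  (3,4) → (φ(3),φ(4)) = (5,10) ∈ E(G2) ✓
  (3,5) → (φ(3),φ(5)) = (3,5) ∈ E(G2) ✓
  (3,6) → (φ(3),φ(6)) = (5,6) ∈ E(G2) ✓
  (3,8) → (φ(3),φ(8)) = (2,5) ∈ E(G2) ✓
  (3,11) → (φ(3),φ(11)) = (1,5) ∈ E(G2) ✓
  (4,9) → (φ(4),φ(9)) = (9,10) ∈ E(G2) ✓
  (4,10) → (φ(4),φ(10)) = (10,11) ∈ E(G2) ✓
  (5,6) → (φ(5),φ(6)) = (3,6) ∈ E(G2) ✓
  (5,7) → (φ(5),φ(7)) = (0,3) ∈ E(G2) ✓
  (5,9) → (φ(5),φ(9)) = (3,9) ∈ E(G2) ✓
  (6,7) → (φ(6),φ(7)) = (0,6) ∈ E(G2) ✓
  (6,8) → (φ(6),φ(8)) = (2,6) ∈ E(G2) ✓
  (6,9) → (φ(6),φ(9)) = (6,9) ∈ E(G2) ✓
  (6,11) → (φ(6),φ(11)) = (1,6) ∈ E(G2) ✓
  (7,8) → (φ(7),φ(8)) = (0,2) ∈ E(G2) ✓
  (7,9) → (φ(7),φ(9)) = (0,9) ∈ E(G2) ✓
  (8,9) → (φ(8),φ(9)) = (2,9) ∈ E(G2) ✓
  (8,11) → (φ(8),φ(11)) = (1,2) ∈ E(G2) ✓
  (9,10) → (φ(9),φ(10)) = (9,11) ∈ E(G2) ✓
  (9,11) → (φ(9),φ(11)) = (1,9) ∈ E(G2) ✓
  (10,11) → (φ(10),φ(11)) = (1,11) ∈ E(G2) ✓
All 38 edges of G1 map to edges of G2, and |E(G1)| = |E(G2)| = 38, so φ is a bijection on edges as well as vertices. Hence G1 ≅ G2.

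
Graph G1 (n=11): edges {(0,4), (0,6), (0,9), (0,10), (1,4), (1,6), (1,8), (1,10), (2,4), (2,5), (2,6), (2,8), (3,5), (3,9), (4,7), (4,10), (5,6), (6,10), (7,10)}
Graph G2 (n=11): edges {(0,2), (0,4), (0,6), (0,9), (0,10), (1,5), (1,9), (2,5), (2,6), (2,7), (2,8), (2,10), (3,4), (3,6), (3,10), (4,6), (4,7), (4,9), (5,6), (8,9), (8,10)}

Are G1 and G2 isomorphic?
No, not isomorphic

The graphs are NOT isomorphic.

Counting triangles (3-cliques): G1 has 6, G2 has 7.
Triangle count is an isomorphism invariant, so differing triangle counts rule out isomorphism.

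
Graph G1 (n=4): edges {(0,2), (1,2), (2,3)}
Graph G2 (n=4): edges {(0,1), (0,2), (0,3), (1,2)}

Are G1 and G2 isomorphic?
No, not isomorphic

The graphs are NOT isomorphic.

Counting triangles (3-cliques): G1 has 0, G2 has 1.
Triangle count is an isomorphism invariant, so differing triangle counts rule out isomorphism.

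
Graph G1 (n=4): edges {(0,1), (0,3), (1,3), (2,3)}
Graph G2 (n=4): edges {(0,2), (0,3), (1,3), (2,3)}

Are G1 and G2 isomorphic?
Yes, isomorphic

The graphs are isomorphic.
One valid mapping φ: V(G1) → V(G2): 0→0, 1→2, 2→1, 3→3

Verify φ preserves adjacency — for each edge of G1, its image is an edge of G2:
  (0,1) → (φ(0),φ(1)) = (0,2) ∈ E(G2) ✓
  (0,3) → (φ(0),φ(3)) = (0,3) ∈ E(G2) ✓
  (1,3) → (φ(1),φ(3)) = (2,3) ∈ E(G2) ✓
  (2,3) → (φ(2),φ(3)) = (1,3) ∈ E(G2) ✓
All 4 edges of G1 map to edges of G2, and |E(G1)| = |E(G2)| = 4, so φ is a bijection on edges as well as vertices. Hence G1 ≅ G2.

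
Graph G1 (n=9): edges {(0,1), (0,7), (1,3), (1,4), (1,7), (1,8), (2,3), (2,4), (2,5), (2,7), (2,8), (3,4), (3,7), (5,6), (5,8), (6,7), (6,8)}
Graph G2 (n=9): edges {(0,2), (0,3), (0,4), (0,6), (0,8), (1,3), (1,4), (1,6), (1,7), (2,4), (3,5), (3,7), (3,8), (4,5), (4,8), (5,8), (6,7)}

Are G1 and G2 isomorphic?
Yes, isomorphic

The graphs are isomorphic.
One valid mapping φ: V(G1) → V(G2): 0→2, 1→4, 2→3, 3→8, 4→5, 5→7, 6→6, 7→0, 8→1

Verify φ preserves adjacency — for each edge of G1, its image is an edge of G2:
  (0,1) → (φ(0),φ(1)) = (2,4) ∈ E(G2) ✓
  (0,7) → (φ(0),φ(7)) = (0,2) ∈ E(G2) ✓
  (1,3) → (φ(1),φ(3)) = (4,8) ∈ E(G2) ✓
  (1,4) → (φ(1),φ(4)) = (4,5) ∈ E(G2) ✓
  (1,7) → (φ(1),φ(7)) = (0,4) ∈ E(G2) ✓
  (1,8) → (φ(1),φ(8)) = (1,4) ∈ E(G2) ✓
  (2,3) → (φ(2),φ(3)) = (3,8) ∈ E(G2) ✓
  (2,4) → (φ(2),φ(4)) = (3,5) ∈ E(G2) ✓
  (2,5) → (φ(2),φ(5)) = (3,7) ∈ E(G2) ✓
  (2,7) → (φ(2),φ(7)) = (0,3) ∈ E(G2) ✓
  (2,8) → (φ(2),φ(8)) = (1,3) ∈ E(G2) ✓
  (3,4) → (φ(3),φ(4)) = (5,8) ∈ E(G2) ✓
  (3,7) → (φ(3),φ(7)) = (0,8) ∈ E(G2) ✓
  (5,6) → (φ(5),φ(6)) = (6,7) ∈ E(G2) ✓
  (5,8) → (φ(5),φ(8)) = (1,7) ∈ E(G2) ✓
  (6,7) → (φ(6),φ(7)) = (0,6) ∈ E(G2) ✓
  (6,8) → (φ(6),φ(8)) = (1,6) ∈ E(G2) ✓
All 17 edges of G1 map to edges of G2, and |E(G1)| = |E(G2)| = 17, so φ is a bijection on edges as well as vertices. Hence G1 ≅ G2.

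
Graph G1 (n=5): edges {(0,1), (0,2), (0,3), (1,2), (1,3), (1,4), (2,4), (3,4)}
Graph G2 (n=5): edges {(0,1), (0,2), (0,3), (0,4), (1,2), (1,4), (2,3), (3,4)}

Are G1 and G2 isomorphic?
Yes, isomorphic

The graphs are isomorphic.
One valid mapping φ: V(G1) → V(G2): 0→3, 1→0, 2→2, 3→4, 4→1

Verify φ preserves adjacency — for each edge of G1, its image is an edge of G2:
  (0,1) → (φ(0),φ(1)) = (0,3) ∈ E(G2) ✓
  (0,2) → (φ(0),φ(2)) = (2,3) ∈ E(G2) ✓
  (0,3) → (φ(0),φ(3)) = (3,4) ∈ E(G2) ✓
  (1,2) → (φ(1),φ(2)) = (0,2) ∈ E(G2) ✓
  (1,3) → (φ(1),φ(3)) = (0,4) ∈ E(G2) ✓
  (1,4) → (φ(1),φ(4)) = (0,1) ∈ E(G2) ✓
  (2,4) → (φ(2),φ(4)) = (1,2) ∈ E(G2) ✓
  (3,4) → (φ(3),φ(4)) = (1,4) ∈ E(G2) ✓
All 8 edges of G1 map to edges of G2, and |E(G1)| = |E(G2)| = 8, so φ is a bijection on edges as well as vertices. Hence G1 ≅ G2.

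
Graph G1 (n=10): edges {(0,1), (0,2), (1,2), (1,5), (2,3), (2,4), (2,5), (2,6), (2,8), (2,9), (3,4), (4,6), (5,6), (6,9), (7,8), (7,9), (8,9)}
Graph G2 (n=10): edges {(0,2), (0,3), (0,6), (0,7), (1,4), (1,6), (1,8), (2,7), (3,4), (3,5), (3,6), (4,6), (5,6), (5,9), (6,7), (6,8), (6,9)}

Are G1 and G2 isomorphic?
Yes, isomorphic

The graphs are isomorphic.
One valid mapping φ: V(G1) → V(G2): 0→8, 1→1, 2→6, 3→9, 4→5, 5→4, 6→3, 7→2, 8→7, 9→0

Verify φ preserves adjacency — for each edge of G1, its image is an edge of G2:
  (0,1) → (φ(0),φ(1)) = (1,8) ∈ E(G2) ✓
  (0,2) → (φ(0),φ(2)) = (6,8) ∈ E(G2) ✓
  (1,2) → (φ(1),φ(2)) = (1,6) ∈ E(G2) ✓
  (1,5) → (φ(1),φ(5)) = (1,4) ∈ E(G2) ✓
  (2,3) → (φ(2),φ(3)) = (6,9) ∈ E(G2) ✓
  (2,4) → (φ(2),φ(4)) = (5,6) ∈ E(G2) ✓
  (2,5) → (φ(2),φ(5)) = (4,6) ∈ E(G2) ✓
  (2,6) → (φ(2),φ(6)) = (3,6) ∈ E(G2) ✓
  (2,8) → (φ(2),φ(8)) = (6,7) ∈ E(G2) ✓
  (2,9) → (φ(2),φ(9)) = (0,6) ∈ E(G2) ✓
  (3,4) → (φ(3),φ(4)) = (5,9) ∈ E(G2) ✓
  (4,6) → (φ(4),φ(6)) = (3,5) ∈ E(G2) ✓
  (5,6) → (φ(5),φ(6)) = (3,4) ∈ E(G2) ✓
  (6,9) → (φ(6),φ(9)) = (0,3) ∈ E(G2) ✓
  (7,8) → (φ(7),φ(8)) = (2,7) ∈ E(G2) ✓
  (7,9) → (φ(7),φ(9)) = (0,2) ∈ E(G2) ✓
  (8,9) → (φ(8),φ(9)) = (0,7) ∈ E(G2) ✓
All 17 edges of G1 map to edges of G2, and |E(G1)| = |E(G2)| = 17, so φ is a bijection on edges as well as vertices. Hence G1 ≅ G2.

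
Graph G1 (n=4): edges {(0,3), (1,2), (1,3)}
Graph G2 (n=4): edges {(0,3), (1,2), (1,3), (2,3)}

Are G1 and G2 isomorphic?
No, not isomorphic

The graphs are NOT isomorphic.

Counting edges: G1 has 3 edge(s); G2 has 4 edge(s).
Edge count is an isomorphism invariant (a bijection on vertices induces a bijection on edges), so differing edge counts rule out isomorphism.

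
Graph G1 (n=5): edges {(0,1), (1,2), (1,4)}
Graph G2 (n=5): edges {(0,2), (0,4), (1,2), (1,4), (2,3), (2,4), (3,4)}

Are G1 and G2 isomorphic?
No, not isomorphic

The graphs are NOT isomorphic.

Connected components of G1: 2 component(s) with vertex sets [[3], [0, 1, 2, 4]], sizes [1, 4].
Connected components of G2: 1 component(s) with vertex sets [[0, 1, 2, 3, 4]], sizes [5].
The number of connected components (and the multiset of component sizes) is an isomorphism invariant — an isomorphism maps each component of G1 bijectively onto a component of G2. Since G1 has 2 component(s) and G2 has 1, they cannot be isomorphic.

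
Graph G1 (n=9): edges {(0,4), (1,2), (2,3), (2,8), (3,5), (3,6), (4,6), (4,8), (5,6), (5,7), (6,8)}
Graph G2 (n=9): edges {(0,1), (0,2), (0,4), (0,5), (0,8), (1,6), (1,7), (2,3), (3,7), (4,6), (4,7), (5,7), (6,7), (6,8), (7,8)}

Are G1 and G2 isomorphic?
No, not isomorphic

The graphs are NOT isomorphic.

Counting triangles (3-cliques): G1 has 2, G2 has 3.
Triangle count is an isomorphism invariant, so differing triangle counts rule out isomorphism.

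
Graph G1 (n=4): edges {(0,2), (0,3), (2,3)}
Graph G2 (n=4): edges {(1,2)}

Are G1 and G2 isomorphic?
No, not isomorphic

The graphs are NOT isomorphic.

Degrees in G1: deg(0)=2, deg(1)=0, deg(2)=2, deg(3)=2.
Sorted degree sequence of G1: [2, 2, 2, 0].
Degrees in G2: deg(0)=0, deg(1)=1, deg(2)=1, deg(3)=0.
Sorted degree sequence of G2: [1, 1, 0, 0].
The (sorted) degree sequence is an isomorphism invariant, so since G1 and G2 have different degree sequences they cannot be isomorphic.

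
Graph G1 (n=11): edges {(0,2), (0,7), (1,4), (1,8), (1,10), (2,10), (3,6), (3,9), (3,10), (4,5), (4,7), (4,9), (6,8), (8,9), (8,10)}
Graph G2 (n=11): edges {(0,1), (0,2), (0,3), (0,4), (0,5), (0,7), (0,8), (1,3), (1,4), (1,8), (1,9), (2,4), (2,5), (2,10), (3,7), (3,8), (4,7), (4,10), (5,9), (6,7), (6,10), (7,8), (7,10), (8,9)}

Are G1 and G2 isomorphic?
No, not isomorphic

The graphs are NOT isomorphic.

Degrees in G1: deg(0)=2, deg(1)=3, deg(2)=2, deg(3)=3, deg(4)=4, deg(5)=1, deg(6)=2, deg(7)=2, deg(8)=4, deg(9)=3, deg(10)=4.
Sorted degree sequence of G1: [4, 4, 4, 3, 3, 3, 2, 2, 2, 2, 1].
Degrees in G2: deg(0)=7, deg(1)=5, deg(2)=4, deg(3)=4, deg(4)=5, deg(5)=3, deg(6)=2, deg(7)=6, deg(8)=5, deg(9)=3, deg(10)=4.
Sorted degree sequence of G2: [7, 6, 5, 5, 5, 4, 4, 4, 3, 3, 2].
The (sorted) degree sequence is an isomorphism invariant, so since G1 and G2 have different degree sequences they cannot be isomorphic.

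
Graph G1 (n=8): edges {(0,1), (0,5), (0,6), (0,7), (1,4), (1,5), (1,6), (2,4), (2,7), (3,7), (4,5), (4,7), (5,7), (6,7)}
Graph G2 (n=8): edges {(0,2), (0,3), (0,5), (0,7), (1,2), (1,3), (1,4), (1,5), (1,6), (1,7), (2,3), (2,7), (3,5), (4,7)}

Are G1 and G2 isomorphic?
Yes, isomorphic

The graphs are isomorphic.
One valid mapping φ: V(G1) → V(G2): 0→3, 1→0, 2→4, 3→6, 4→7, 5→2, 6→5, 7→1

Verify φ preserves adjacency — for each edge of G1, its image is an edge of G2:
  (0,1) → (φ(0),φ(1)) = (0,3) ∈ E(G2) ✓
  (0,5) → (φ(0),φ(5)) = (2,3) ∈ E(G2) ✓
  (0,6) → (φ(0),φ(6)) = (3,5) ∈ E(G2) ✓
  (0,7) → (φ(0),φ(7)) = (1,3) ∈ E(G2) ✓
  (1,4) → (φ(1),φ(4)) = (0,7) ∈ E(G2) ✓
  (1,5) → (φ(1),φ(5)) = (0,2) ∈ E(G2) ✓
  (1,6) → (φ(1),φ(6)) = (0,5) ∈ E(G2) ✓
  (2,4) → (φ(2),φ(4)) = (4,7) ∈ E(G2) ✓
  (2,7) → (φ(2),φ(7)) = (1,4) ∈ E(G2) ✓
  (3,7) → (φ(3),φ(7)) = (1,6) ∈ E(G2) ✓
  (4,5) → (φ(4),φ(5)) = (2,7) ∈ E(G2) ✓
  (4,7) → (φ(4),φ(7)) = (1,7) ∈ E(G2) ✓
  (5,7) → (φ(5),φ(7)) = (1,2) ∈ E(G2) ✓
  (6,7) → (φ(6),φ(7)) = (1,5) ∈ E(G2) ✓
All 14 edges of G1 map to edges of G2, and |E(G1)| = |E(G2)| = 14, so φ is a bijection on edges as well as vertices. Hence G1 ≅ G2.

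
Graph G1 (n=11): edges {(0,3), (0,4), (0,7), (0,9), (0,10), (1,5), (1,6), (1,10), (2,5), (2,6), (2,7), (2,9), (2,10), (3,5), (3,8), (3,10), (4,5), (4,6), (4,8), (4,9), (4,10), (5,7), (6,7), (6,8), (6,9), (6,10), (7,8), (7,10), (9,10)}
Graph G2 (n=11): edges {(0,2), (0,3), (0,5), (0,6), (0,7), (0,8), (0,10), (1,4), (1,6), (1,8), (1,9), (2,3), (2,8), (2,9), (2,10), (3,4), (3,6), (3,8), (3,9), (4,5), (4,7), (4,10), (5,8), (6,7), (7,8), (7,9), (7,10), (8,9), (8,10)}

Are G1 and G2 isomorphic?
Yes, isomorphic

The graphs are isomorphic.
One valid mapping φ: V(G1) → V(G2): 0→9, 1→5, 2→10, 3→1, 4→3, 5→4, 6→0, 7→7, 8→6, 9→2, 10→8

Verify φ preserves adjacency — for each edge of G1, its image is an edge of G2:
  (0,3) → (φ(0),φ(3)) = (1,9) ∈ E(G2) ✓
  (0,4) → (φ(0),φ(4)) = (3,9) ∈ E(G2) ✓
  (0,7) → (φ(0),φ(7)) = (7,9) ∈ E(G2) ✓
  (0,9) → (φ(0),φ(9)) = (2,9) ∈ E(G2) ✓
  (0,10) → (φ(0),φ(10)) = (8,9) ∈ E(G2) ✓
  (1,5) → (φ(1),φ(5)) = (4,5) ∈ E(G2) ✓
  (1,6) → (φ(1),φ(6)) = (0,5) ∈ E(G2) ✓
  (1,10) → (φ(1),φ(10)) = (5,8) ∈ E(G2) ✓
  (2,5) → (φ(2),φ(5)) = (4,10) ∈ E(G2) ✓
  (2,6) → (φ(2),φ(6)) = (0,10) ∈ E(G2) ✓
  (2,7) → (φ(2),φ(7)) = (7,10) ∈ E(G2) ✓
  (2,9) → (φ(2),φ(9)) = (2,10) ∈ E(G2) ✓
  (2,10) → (φ(2),φ(10)) = (8,10) ∈ E(G2) ✓
  (3,5) → (φ(3),φ(5)) = (1,4) ∈ E(G2) ✓
  (3,8) → (φ(3),φ(8)) = (1,6) ∈ E(G2) ✓
  (3,10) → (φ(3),φ(10)) = (1,8) ∈ E(G2) ✓
  (4,5) → (φ(4),φ(5)) = (3,4) ∈ E(G2) ✓
  (4,6) → (φ(4),φ(6)) = (0,3) ∈ E(G2) ✓
  (4,8) → (φ(4),φ(8)) = (3,6) ∈ E(G2) ✓
  (4,9) → (φ(4),φ(9)) = (2,3) ∈ E(G2) ✓
  (4,10) → (φ(4),φ(10)) = (3,8) ∈ E(G2) ✓
  (5,7) → (φ(5),φ(7)) = (4,7) ∈ E(G2) ✓
  (6,7) → (φ(6),φ(7)) = (0,7) ∈ E(G2) ✓
  (6,8) → (φ(6),φ(8)) = (0,6) ∈ E(G2) ✓
  (6,9) → (φ(6),φ(9)) = (0,2) ∈ E(G2) ✓
  (6,10) → (φ(6),φ(10)) = (0,8) ∈ E(G2) ✓
  (7,8) → (φ(7),φ(8)) = (6,7) ∈ E(G2) ✓
  (7,10) → (φ(7),φ(10)) = (7,8) ∈ E(G2) ✓
  (9,10) → (φ(9),φ(10)) = (2,8) ∈ E(G2) ✓
All 29 edges of G1 map to edges of G2, and |E(G1)| = |E(G2)| = 29, so φ is a bijection on edges as well as vertices. Hence G1 ≅ G2.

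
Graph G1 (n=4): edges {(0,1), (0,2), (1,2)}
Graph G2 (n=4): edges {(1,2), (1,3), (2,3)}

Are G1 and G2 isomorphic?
Yes, isomorphic

The graphs are isomorphic.
One valid mapping φ: V(G1) → V(G2): 0→2, 1→3, 2→1, 3→0

Verify φ preserves adjacency — for each edge of G1, its image is an edge of G2:
  (0,1) → (φ(0),φ(1)) = (2,3) ∈ E(G2) ✓
  (0,2) → (φ(0),φ(2)) = (1,2) ∈ E(G2) ✓
  (1,2) → (φ(1),φ(2)) = (1,3) ∈ E(G2) ✓
All 3 edges of G1 map to edges of G2, and |E(G1)| = |E(G2)| = 3, so φ is a bijection on edges as well as vertices. Hence G1 ≅ G2.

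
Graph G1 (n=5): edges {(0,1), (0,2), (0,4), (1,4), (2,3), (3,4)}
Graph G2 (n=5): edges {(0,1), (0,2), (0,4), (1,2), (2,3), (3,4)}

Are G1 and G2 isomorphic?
Yes, isomorphic

The graphs are isomorphic.
One valid mapping φ: V(G1) → V(G2): 0→0, 1→1, 2→4, 3→3, 4→2

Verify φ preserves adjacency — for each edge of G1, its image is an edge of G2:
  (0,1) → (φ(0),φ(1)) = (0,1) ∈ E(G2) ✓
  (0,2) → (φ(0),φ(2)) = (0,4) ∈ E(G2) ✓
  (0,4) → (φ(0),φ(4)) = (0,2) ∈ E(G2) ✓
  (1,4) → (φ(1),φ(4)) = (1,2) ∈ E(G2) ✓
  (2,3) → (φ(2),φ(3)) = (3,4) ∈ E(G2) ✓
  (3,4) → (φ(3),φ(4)) = (2,3) ∈ E(G2) ✓
All 6 edges of G1 map to edges of G2, and |E(G1)| = |E(G2)| = 6, so φ is a bijection on edges as well as vertices. Hence G1 ≅ G2.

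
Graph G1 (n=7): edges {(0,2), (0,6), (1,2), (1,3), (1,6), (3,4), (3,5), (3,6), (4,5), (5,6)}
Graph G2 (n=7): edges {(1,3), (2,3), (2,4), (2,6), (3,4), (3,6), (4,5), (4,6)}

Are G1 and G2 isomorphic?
No, not isomorphic

The graphs are NOT isomorphic.

Degrees in G1: deg(0)=2, deg(1)=3, deg(2)=2, deg(3)=4, deg(4)=2, deg(5)=3, deg(6)=4.
Sorted degree sequence of G1: [4, 4, 3, 3, 2, 2, 2].
Degrees in G2: deg(0)=0, deg(1)=1, deg(2)=3, deg(3)=4, deg(4)=4, deg(5)=1, deg(6)=3.
Sorted degree sequence of G2: [4, 4, 3, 3, 1, 1, 0].
The (sorted) degree sequence is an isomorphism invariant, so since G1 and G2 have different degree sequences they cannot be isomorphic.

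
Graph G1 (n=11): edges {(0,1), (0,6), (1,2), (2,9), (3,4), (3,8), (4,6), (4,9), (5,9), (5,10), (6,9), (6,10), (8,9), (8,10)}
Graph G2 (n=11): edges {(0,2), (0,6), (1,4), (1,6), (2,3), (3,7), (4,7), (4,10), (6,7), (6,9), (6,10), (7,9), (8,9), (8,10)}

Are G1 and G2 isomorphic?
Yes, isomorphic

The graphs are isomorphic.
One valid mapping φ: V(G1) → V(G2): 0→3, 1→2, 2→0, 3→8, 4→9, 5→1, 6→7, 7→5, 8→10, 9→6, 10→4

Verify φ preserves adjacency — for each edge of G1, its image is an edge of G2:
  (0,1) → (φ(0),φ(1)) = (2,3) ∈ E(G2) ✓
  (0,6) → (φ(0),φ(6)) = (3,7) ∈ E(G2) ✓
  (1,2) → (φ(1),φ(2)) = (0,2) ∈ E(G2) ✓
  (2,9) → (φ(2),φ(9)) = (0,6) ∈ E(G2) ✓
  (3,4) → (φ(3),φ(4)) = (8,9) ∈ E(G2) ✓
  (3,8) → (φ(3),φ(8)) = (8,10) ∈ E(G2) ✓
  (4,6) → (φ(4),φ(6)) = (7,9) ∈ E(G2) ✓
  (4,9) → (φ(4),φ(9)) = (6,9) ∈ E(G2) ✓
  (5,9) → (φ(5),φ(9)) = (1,6) ∈ E(G2) ✓
  (5,10) → (φ(5),φ(10)) = (1,4) ∈ E(G2) ✓
  (6,9) → (φ(6),φ(9)) = (6,7) ∈ E(G2) ✓
  (6,10) → (φ(6),φ(10)) = (4,7) ∈ E(G2) ✓
  (8,9) → (φ(8),φ(9)) = (6,10) ∈ E(G2) ✓
  (8,10) → (φ(8),φ(10)) = (4,10) ∈ E(G2) ✓
All 14 edges of G1 map to edges of G2, and |E(G1)| = |E(G2)| = 14, so φ is a bijection on edges as well as vertices. Hence G1 ≅ G2.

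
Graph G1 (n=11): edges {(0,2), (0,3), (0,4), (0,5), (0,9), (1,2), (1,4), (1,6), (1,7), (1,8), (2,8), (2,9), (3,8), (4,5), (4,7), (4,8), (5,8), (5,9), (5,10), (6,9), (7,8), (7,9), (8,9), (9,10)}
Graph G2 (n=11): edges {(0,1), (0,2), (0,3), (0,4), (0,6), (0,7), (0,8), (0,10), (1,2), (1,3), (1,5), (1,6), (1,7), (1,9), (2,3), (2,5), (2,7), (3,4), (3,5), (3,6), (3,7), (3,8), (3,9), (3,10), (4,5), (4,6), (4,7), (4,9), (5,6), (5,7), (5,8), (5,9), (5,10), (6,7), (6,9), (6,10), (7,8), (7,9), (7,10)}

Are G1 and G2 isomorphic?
No, not isomorphic

The graphs are NOT isomorphic.

Degrees in G1: deg(0)=5, deg(1)=5, deg(2)=4, deg(3)=2, deg(4)=5, deg(5)=5, deg(6)=2, deg(7)=4, deg(8)=7, deg(9)=7, deg(10)=2.
Sorted degree sequence of G1: [7, 7, 5, 5, 5, 5, 4, 4, 2, 2, 2].
Degrees in G2: deg(0)=8, deg(1)=7, deg(2)=5, deg(3)=10, deg(4)=6, deg(5)=9, deg(6)=8, deg(7)=10, deg(8)=4, deg(9)=6, deg(10)=5.
Sorted degree sequence of G2: [10, 10, 9, 8, 8, 7, 6, 6, 5, 5, 4].
The (sorted) degree sequence is an isomorphism invariant, so since G1 and G2 have different degree sequences they cannot be isomorphic.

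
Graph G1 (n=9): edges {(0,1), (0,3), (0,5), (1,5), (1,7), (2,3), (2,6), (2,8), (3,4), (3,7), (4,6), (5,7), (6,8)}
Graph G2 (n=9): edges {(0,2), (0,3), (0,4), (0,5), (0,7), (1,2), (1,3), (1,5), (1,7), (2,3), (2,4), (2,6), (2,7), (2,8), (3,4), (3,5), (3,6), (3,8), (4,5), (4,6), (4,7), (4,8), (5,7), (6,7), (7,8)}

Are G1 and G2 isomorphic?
No, not isomorphic

The graphs are NOT isomorphic.

Counting triangles (3-cliques): G1 has 3, G2 has 26.
Triangle count is an isomorphism invariant, so differing triangle counts rule out isomorphism.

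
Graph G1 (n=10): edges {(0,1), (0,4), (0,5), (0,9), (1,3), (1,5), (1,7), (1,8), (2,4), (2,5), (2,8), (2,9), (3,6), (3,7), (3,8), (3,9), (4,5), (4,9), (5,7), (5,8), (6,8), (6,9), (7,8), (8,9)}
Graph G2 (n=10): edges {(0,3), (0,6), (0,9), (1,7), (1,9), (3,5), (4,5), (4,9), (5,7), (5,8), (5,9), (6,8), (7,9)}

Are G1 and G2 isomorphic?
No, not isomorphic

The graphs are NOT isomorphic.

Degrees in G1: deg(0)=4, deg(1)=5, deg(2)=4, deg(3)=5, deg(4)=4, deg(5)=6, deg(6)=3, deg(7)=4, deg(8)=7, deg(9)=6.
Sorted degree sequence of G1: [7, 6, 6, 5, 5, 4, 4, 4, 4, 3].
Degrees in G2: deg(0)=3, deg(1)=2, deg(2)=0, deg(3)=2, deg(4)=2, deg(5)=5, deg(6)=2, deg(7)=3, deg(8)=2, deg(9)=5.
Sorted degree sequence of G2: [5, 5, 3, 3, 2, 2, 2, 2, 2, 0].
The (sorted) degree sequence is an isomorphism invariant, so since G1 and G2 have different degree sequences they cannot be isomorphic.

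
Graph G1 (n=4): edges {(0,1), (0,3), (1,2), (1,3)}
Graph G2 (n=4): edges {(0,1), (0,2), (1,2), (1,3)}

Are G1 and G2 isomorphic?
Yes, isomorphic

The graphs are isomorphic.
One valid mapping φ: V(G1) → V(G2): 0→0, 1→1, 2→3, 3→2

Verify φ preserves adjacency — for each edge of G1, its image is an edge of G2:
  (0,1) → (φ(0),φ(1)) = (0,1) ∈ E(G2) ✓
  (0,3) → (φ(0),φ(3)) = (0,2) ∈ E(G2) ✓
  (1,2) → (φ(1),φ(2)) = (1,3) ∈ E(G2) ✓
  (1,3) → (φ(1),φ(3)) = (1,2) ∈ E(G2) ✓
All 4 edges of G1 map to edges of G2, and |E(G1)| = |E(G2)| = 4, so φ is a bijection on edges as well as vertices. Hence G1 ≅ G2.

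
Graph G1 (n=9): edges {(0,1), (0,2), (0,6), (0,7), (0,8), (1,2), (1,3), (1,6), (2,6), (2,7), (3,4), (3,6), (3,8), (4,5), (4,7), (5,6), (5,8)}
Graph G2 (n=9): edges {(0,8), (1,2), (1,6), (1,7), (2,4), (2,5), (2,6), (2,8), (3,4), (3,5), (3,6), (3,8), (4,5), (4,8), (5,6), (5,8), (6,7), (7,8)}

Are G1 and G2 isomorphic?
No, not isomorphic

The graphs are NOT isomorphic.

Counting triangles (3-cliques): G1 has 6, G2 has 11.
Triangle count is an isomorphism invariant, so differing triangle counts rule out isomorphism.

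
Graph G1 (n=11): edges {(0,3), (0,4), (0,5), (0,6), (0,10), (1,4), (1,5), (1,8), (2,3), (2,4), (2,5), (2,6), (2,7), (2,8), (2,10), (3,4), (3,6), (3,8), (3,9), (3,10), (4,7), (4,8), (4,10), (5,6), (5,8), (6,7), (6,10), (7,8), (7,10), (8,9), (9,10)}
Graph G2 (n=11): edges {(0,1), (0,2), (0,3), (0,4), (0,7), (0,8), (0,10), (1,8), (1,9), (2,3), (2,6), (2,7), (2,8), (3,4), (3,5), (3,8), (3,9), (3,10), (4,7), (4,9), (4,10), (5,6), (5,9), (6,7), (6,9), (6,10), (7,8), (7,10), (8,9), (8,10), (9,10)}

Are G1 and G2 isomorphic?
Yes, isomorphic

The graphs are isomorphic.
One valid mapping φ: V(G1) → V(G2): 0→2, 1→5, 2→10, 3→8, 4→3, 5→6, 6→7, 7→4, 8→9, 9→1, 10→0

Verify φ preserves adjacency — for each edge of G1, its image is an edge of G2:
  (0,3) → (φ(0),φ(3)) = (2,8) ∈ E(G2) ✓
  (0,4) → (φ(0),φ(4)) = (2,3) ∈ E(G2) ✓
  (0,5) → (φ(0),φ(5)) = (2,6) ∈ E(G2) ✓
  (0,6) → (φ(0),φ(6)) = (2,7) ∈ E(G2) ✓
  (0,10) → (φ(0),φ(10)) = (0,2) ∈ E(G2) ✓
  (1,4) → (φ(1),φ(4)) = (3,5) ∈ E(G2) ✓
  (1,5) → (φ(1),φ(5)) = (5,6) ∈ E(G2) ✓
  (1,8) → (φ(1),φ(8)) = (5,9) ∈ E(G2) ✓
  (2,3) → (φ(2),φ(3)) = (8,10) ∈ E(G2) ✓
  (2,4) → (φ(2),φ(4)) = (3,10) ∈ E(G2) ✓
  (2,5) → (φ(2),φ(5)) = (6,10) ∈ E(G2) ✓
  (2,6) → (φ(2),φ(6)) = (7,10) ∈ E(G2) ✓
  (2,7) → (φ(2),φ(7)) = (4,10) ∈ E(G2) ✓
  (2,8) → (φ(2),φ(8)) = (9,10) ∈ E(G2) ✓
  (2,10) → (φ(2),φ(10)) = (0,10) ∈ E(G2) ✓
  (3,4) → (φ(3),φ(4)) = (3,8) ∈ E(G2) ✓
  (3,6) → (φ(3),φ(6)) = (7,8) ∈ E(G2) ✓
  (3,8) → (φ(3),φ(8)) = (8,9) ∈ E(G2) ✓
  (3,9) → (φ(3),φ(9)) = (1,8) ∈ E(G2) ✓
  (3,10) → (φ(3),φ(10)) = (0,8) ∈ E(G2) ✓
  (4,7) → (φ(4),φ(7)) = (3,4) ∈ E(G2) ✓
  (4,8) → (φ(4),φ(8)) = (3,9) ∈ E(G2) ✓
  (4,10) → (φ(4),φ(10)) = (0,3) ∈ E(G2) ✓
  (5,6) → (φ(5),φ(6)) = (6,7) ∈ E(G2) ✓
  (5,8) → (φ(5),φ(8)) = (6,9) ∈ E(G2) ✓
  (6,7) → (φ(6),φ(7)) = (4,7) ∈ E(G2) ✓
  (6,10) → (φ(6),φ(10)) = (0,7) ∈ E(G2) ✓
  (7,8) → (φ(7),φ(8)) = (4,9) ∈ E(G2) ✓
  (7,10) → (φ(7),φ(10)) = (0,4) ∈ E(G2) ✓
  (8,9) → (φ(8),φ(9)) = (1,9) ∈ E(G2) ✓
  (9,10) → (φ(9),φ(10)) = (0,1) ∈ E(G2) ✓
All 31 edges of G1 map to edges of G2, and |E(G1)| = |E(G2)| = 31, so φ is a bijection on edges as well as vertices. Hence G1 ≅ G2.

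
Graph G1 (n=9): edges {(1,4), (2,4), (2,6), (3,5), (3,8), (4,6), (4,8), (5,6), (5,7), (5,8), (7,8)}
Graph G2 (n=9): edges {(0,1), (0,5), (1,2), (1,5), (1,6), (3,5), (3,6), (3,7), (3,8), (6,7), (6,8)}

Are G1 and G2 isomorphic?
Yes, isomorphic

The graphs are isomorphic.
One valid mapping φ: V(G1) → V(G2): 0→4, 1→2, 2→0, 3→7, 4→1, 5→3, 6→5, 7→8, 8→6

Verify φ preserves adjacency — for each edge of G1, its image is an edge of G2:
  (1,4) → (φ(1),φ(4)) = (1,2) ∈ E(G2) ✓
  (2,4) → (φ(2),φ(4)) = (0,1) ∈ E(G2) ✓
  (2,6) → (φ(2),φ(6)) = (0,5) ∈ E(G2) ✓
  (3,5) → (φ(3),φ(5)) = (3,7) ∈ E(G2) ✓
  (3,8) → (φ(3),φ(8)) = (6,7) ∈ E(G2) ✓
  (4,6) → (φ(4),φ(6)) = (1,5) ∈ E(G2) ✓
  (4,8) → (φ(4),φ(8)) = (1,6) ∈ E(G2) ✓
  (5,6) → (φ(5),φ(6)) = (3,5) ∈ E(G2) ✓
  (5,7) → (φ(5),φ(7)) = (3,8) ∈ E(G2) ✓
  (5,8) → (φ(5),φ(8)) = (3,6) ∈ E(G2) ✓
  (7,8) → (φ(7),φ(8)) = (6,8) ∈ E(G2) ✓
All 11 edges of G1 map to edges of G2, and |E(G1)| = |E(G2)| = 11, so φ is a bijection on edges as well as vertices. Hence G1 ≅ G2.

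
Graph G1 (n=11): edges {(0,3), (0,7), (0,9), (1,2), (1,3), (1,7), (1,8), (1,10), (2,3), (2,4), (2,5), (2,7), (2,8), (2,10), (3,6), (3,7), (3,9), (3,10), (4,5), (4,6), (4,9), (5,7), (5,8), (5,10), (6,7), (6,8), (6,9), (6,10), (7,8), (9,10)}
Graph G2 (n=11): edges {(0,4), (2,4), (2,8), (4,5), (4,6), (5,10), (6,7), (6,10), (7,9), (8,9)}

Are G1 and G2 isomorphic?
No, not isomorphic

The graphs are NOT isomorphic.

Connected components of G1: 1 component(s) with vertex sets [[0, 1, 2, 3, 4, 5, 6, 7, 8, 9, 10]], sizes [11].
Connected components of G2: 3 component(s) with vertex sets [[1], [3], [0, 2, 4, 5, 6, 7, 8, 9, 10]], sizes [1, 1, 9].
The number of connected components (and the multiset of component sizes) is an isomorphism invariant — an isomorphism maps each component of G1 bijectively onto a component of G2. Since G1 has 1 component(s) and G2 has 3, they cannot be isomorphic.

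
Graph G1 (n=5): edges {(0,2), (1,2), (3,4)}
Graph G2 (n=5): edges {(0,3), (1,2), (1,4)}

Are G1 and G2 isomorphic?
Yes, isomorphic

The graphs are isomorphic.
One valid mapping φ: V(G1) → V(G2): 0→2, 1→4, 2→1, 3→0, 4→3

Verify φ preserves adjacency — for each edge of G1, its image is an edge of G2:
  (0,2) → (φ(0),φ(2)) = (1,2) ∈ E(G2) ✓
  (1,2) → (φ(1),φ(2)) = (1,4) ∈ E(G2) ✓
  (3,4) → (φ(3),φ(4)) = (0,3) ∈ E(G2) ✓
All 3 edges of G1 map to edges of G2, and |E(G1)| = |E(G2)| = 3, so φ is a bijection on edges as well as vertices. Hence G1 ≅ G2.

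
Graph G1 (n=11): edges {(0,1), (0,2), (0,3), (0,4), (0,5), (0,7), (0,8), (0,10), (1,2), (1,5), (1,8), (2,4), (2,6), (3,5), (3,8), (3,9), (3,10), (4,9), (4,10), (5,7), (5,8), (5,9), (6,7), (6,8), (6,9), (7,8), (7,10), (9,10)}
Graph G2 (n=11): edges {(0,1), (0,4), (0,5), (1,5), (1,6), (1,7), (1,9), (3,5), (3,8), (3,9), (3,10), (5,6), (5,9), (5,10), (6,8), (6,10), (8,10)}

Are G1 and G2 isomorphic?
No, not isomorphic

The graphs are NOT isomorphic.

Degrees in G1: deg(0)=8, deg(1)=4, deg(2)=4, deg(3)=5, deg(4)=4, deg(5)=6, deg(6)=4, deg(7)=5, deg(8)=6, deg(9)=5, deg(10)=5.
Sorted degree sequence of G1: [8, 6, 6, 5, 5, 5, 5, 4, 4, 4, 4].
Degrees in G2: deg(0)=3, deg(1)=5, deg(2)=0, deg(3)=4, deg(4)=1, deg(5)=6, deg(6)=4, deg(7)=1, deg(8)=3, deg(9)=3, deg(10)=4.
Sorted degree sequence of G2: [6, 5, 4, 4, 4, 3, 3, 3, 1, 1, 0].
The (sorted) degree sequence is an isomorphism invariant, so since G1 and G2 have different degree sequences they cannot be isomorphic.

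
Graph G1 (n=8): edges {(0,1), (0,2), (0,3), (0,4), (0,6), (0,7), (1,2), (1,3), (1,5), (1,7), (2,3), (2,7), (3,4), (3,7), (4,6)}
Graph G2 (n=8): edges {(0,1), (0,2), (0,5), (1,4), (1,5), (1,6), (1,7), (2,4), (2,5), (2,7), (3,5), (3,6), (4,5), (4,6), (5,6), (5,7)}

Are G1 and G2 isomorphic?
No, not isomorphic

The graphs are NOT isomorphic.

Counting triangles (3-cliques): G1 has 12, G2 has 10.
Triangle count is an isomorphism invariant, so differing triangle counts rule out isomorphism.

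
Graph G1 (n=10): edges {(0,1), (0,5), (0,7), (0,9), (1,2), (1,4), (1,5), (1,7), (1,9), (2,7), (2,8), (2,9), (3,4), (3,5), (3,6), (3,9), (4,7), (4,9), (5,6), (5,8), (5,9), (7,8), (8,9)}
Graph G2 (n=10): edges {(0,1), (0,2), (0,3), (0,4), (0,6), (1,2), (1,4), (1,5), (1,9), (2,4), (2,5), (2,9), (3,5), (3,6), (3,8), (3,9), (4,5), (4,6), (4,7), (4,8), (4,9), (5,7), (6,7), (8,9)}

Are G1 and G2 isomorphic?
No, not isomorphic

The graphs are NOT isomorphic.

Counting triangles (3-cliques): G1 has 15, G2 has 16.
Triangle count is an isomorphism invariant, so differing triangle counts rule out isomorphism.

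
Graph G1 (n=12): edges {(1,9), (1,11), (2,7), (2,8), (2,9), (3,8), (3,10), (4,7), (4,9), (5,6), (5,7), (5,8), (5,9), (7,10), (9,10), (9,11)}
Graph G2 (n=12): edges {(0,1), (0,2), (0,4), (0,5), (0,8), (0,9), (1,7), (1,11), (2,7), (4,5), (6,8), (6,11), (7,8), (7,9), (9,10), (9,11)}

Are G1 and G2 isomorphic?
Yes, isomorphic

The graphs are isomorphic.
One valid mapping φ: V(G1) → V(G2): 0→3, 1→5, 2→1, 3→6, 4→2, 5→9, 6→10, 7→7, 8→11, 9→0, 10→8, 11→4

Verify φ preserves adjacency — for each edge of G1, its image is an edge of G2:
  (1,9) → (φ(1),φ(9)) = (0,5) ∈ E(G2) ✓
  (1,11) → (φ(1),φ(11)) = (4,5) ∈ E(G2) ✓
  (2,7) → (φ(2),φ(7)) = (1,7) ∈ E(G2) ✓
  (2,8) → (φ(2),φ(8)) = (1,11) ∈ E(G2) ✓
  (2,9) → (φ(2),φ(9)) = (0,1) ∈ E(G2) ✓
  (3,8) → (φ(3),φ(8)) = (6,11) ∈ E(G2) ✓
  (3,10) → (φ(3),φ(10)) = (6,8) ∈ E(G2) ✓
  (4,7) → (φ(4),φ(7)) = (2,7) ∈ E(G2) ✓
  (4,9) → (φ(4),φ(9)) = (0,2) ∈ E(G2) ✓
  (5,6) → (φ(5),φ(6)) = (9,10) ∈ E(G2) ✓
  (5,7) → (φ(5),φ(7)) = (7,9) ∈ E(G2) ✓
  (5,8) → (φ(5),φ(8)) = (9,11) ∈ E(G2) ✓
  (5,9) → (φ(5),φ(9)) = (0,9) ∈ E(G2) ✓
  (7,10) → (φ(7),φ(10)) = (7,8) ∈ E(G2) ✓
  (9,10) → (φ(9),φ(10)) = (0,8) ∈ E(G2) ✓
  (9,11) → (φ(9),φ(11)) = (0,4) ∈ E(G2) ✓
All 16 edges of G1 map to edges of G2, and |E(G1)| = |E(G2)| = 16, so φ is a bijection on edges as well as vertices. Hence G1 ≅ G2.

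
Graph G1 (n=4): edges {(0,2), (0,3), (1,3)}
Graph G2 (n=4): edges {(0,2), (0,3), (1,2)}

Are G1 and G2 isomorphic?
Yes, isomorphic

The graphs are isomorphic.
One valid mapping φ: V(G1) → V(G2): 0→0, 1→1, 2→3, 3→2

Verify φ preserves adjacency — for each edge of G1, its image is an edge of G2:
  (0,2) → (φ(0),φ(2)) = (0,3) ∈ E(G2) ✓
  (0,3) → (φ(0),φ(3)) = (0,2) ∈ E(G2) ✓
  (1,3) → (φ(1),φ(3)) = (1,2) ∈ E(G2) ✓
All 3 edges of G1 map to edges of G2, and |E(G1)| = |E(G2)| = 3, so φ is a bijection on edges as well as vertices. Hence G1 ≅ G2.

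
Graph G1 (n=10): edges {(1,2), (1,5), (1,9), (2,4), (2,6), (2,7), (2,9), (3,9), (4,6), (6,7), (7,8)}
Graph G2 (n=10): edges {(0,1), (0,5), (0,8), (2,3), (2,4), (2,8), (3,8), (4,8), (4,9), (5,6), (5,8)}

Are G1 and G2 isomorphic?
Yes, isomorphic

The graphs are isomorphic.
One valid mapping φ: V(G1) → V(G2): 0→7, 1→0, 2→8, 3→6, 4→3, 5→1, 6→2, 7→4, 8→9, 9→5

Verify φ preserves adjacency — for each edge of G1, its image is an edge of G2:
  (1,2) → (φ(1),φ(2)) = (0,8) ∈ E(G2) ✓
  (1,5) → (φ(1),φ(5)) = (0,1) ∈ E(G2) ✓
  (1,9) → (φ(1),φ(9)) = (0,5) ∈ E(G2) ✓
  (2,4) → (φ(2),φ(4)) = (3,8) ∈ E(G2) ✓
  (2,6) → (φ(2),φ(6)) = (2,8) ∈ E(G2) ✓
  (2,7) → (φ(2),φ(7)) = (4,8) ∈ E(G2) ✓
  (2,9) → (φ(2),φ(9)) = (5,8) ∈ E(G2) ✓
  (3,9) → (φ(3),φ(9)) = (5,6) ∈ E(G2) ✓
  (4,6) → (φ(4),φ(6)) = (2,3) ∈ E(G2) ✓
  (6,7) → (φ(6),φ(7)) = (2,4) ∈ E(G2) ✓
  (7,8) → (φ(7),φ(8)) = (4,9) ∈ E(G2) ✓
All 11 edges of G1 map to edges of G2, and |E(G1)| = |E(G2)| = 11, so φ is a bijection on edges as well as vertices. Hence G1 ≅ G2.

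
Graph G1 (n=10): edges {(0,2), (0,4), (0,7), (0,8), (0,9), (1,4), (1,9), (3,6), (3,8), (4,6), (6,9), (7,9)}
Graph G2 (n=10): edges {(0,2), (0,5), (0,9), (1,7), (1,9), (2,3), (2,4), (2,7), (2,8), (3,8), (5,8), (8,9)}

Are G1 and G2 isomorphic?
Yes, isomorphic

The graphs are isomorphic.
One valid mapping φ: V(G1) → V(G2): 0→2, 1→5, 2→4, 3→1, 4→0, 5→6, 6→9, 7→3, 8→7, 9→8

Verify φ preserves adjacency — for each edge of G1, its image is an edge of G2:
  (0,2) → (φ(0),φ(2)) = (2,4) ∈ E(G2) ✓
  (0,4) → (φ(0),φ(4)) = (0,2) ∈ E(G2) ✓
  (0,7) → (φ(0),φ(7)) = (2,3) ∈ E(G2) ✓
  (0,8) → (φ(0),φ(8)) = (2,7) ∈ E(G2) ✓
  (0,9) → (φ(0),φ(9)) = (2,8) ∈ E(G2) ✓
  (1,4) → (φ(1),φ(4)) = (0,5) ∈ E(G2) ✓
  (1,9) → (φ(1),φ(9)) = (5,8) ∈ E(G2) ✓
  (3,6) → (φ(3),φ(6)) = (1,9) ∈ E(G2) ✓
  (3,8) → (φ(3),φ(8)) = (1,7) ∈ E(G2) ✓
  (4,6) → (φ(4),φ(6)) = (0,9) ∈ E(G2) ✓
  (6,9) → (φ(6),φ(9)) = (8,9) ∈ E(G2) ✓
  (7,9) → (φ(7),φ(9)) = (3,8) ∈ E(G2) ✓
All 12 edges of G1 map to edges of G2, and |E(G1)| = |E(G2)| = 12, so φ is a bijection on edges as well as vertices. Hence G1 ≅ G2.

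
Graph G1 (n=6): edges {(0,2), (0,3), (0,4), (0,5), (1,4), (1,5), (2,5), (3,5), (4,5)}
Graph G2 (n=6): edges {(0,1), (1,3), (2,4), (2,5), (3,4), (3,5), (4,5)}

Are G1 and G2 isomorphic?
No, not isomorphic

The graphs are NOT isomorphic.

Counting triangles (3-cliques): G1 has 4, G2 has 2.
Triangle count is an isomorphism invariant, so differing triangle counts rule out isomorphism.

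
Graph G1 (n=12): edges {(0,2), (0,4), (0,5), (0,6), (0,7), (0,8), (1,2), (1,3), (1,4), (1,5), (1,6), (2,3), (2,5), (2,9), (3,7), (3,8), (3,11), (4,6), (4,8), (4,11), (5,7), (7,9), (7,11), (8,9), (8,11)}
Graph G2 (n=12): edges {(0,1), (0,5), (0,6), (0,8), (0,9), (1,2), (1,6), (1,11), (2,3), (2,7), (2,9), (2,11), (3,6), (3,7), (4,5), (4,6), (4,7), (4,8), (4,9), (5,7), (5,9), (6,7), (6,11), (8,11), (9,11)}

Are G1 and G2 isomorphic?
Yes, isomorphic

The graphs are isomorphic.
One valid mapping φ: V(G1) → V(G2): 0→6, 1→2, 2→11, 3→9, 4→7, 5→1, 6→3, 7→0, 8→4, 9→8, 10→10, 11→5

Verify φ preserves adjacency — for each edge of G1, its image is an edge of G2:
  (0,2) → (φ(0),φ(2)) = (6,11) ∈ E(G2) ✓
  (0,4) → (φ(0),φ(4)) = (6,7) ∈ E(G2) ✓
  (0,5) → (φ(0),φ(5)) = (1,6) ∈ E(G2) ✓
  (0,6) → (φ(0),φ(6)) = (3,6) ∈ E(G2) ✓
  (0,7) → (φ(0),φ(7)) = (0,6) ∈ E(G2) ✓
  (0,8) → (φ(0),φ(8)) = (4,6) ∈ E(G2) ✓
  (1,2) → (φ(1),φ(2)) = (2,11) ∈ E(G2) ✓
  (1,3) → (φ(1),φ(3)) = (2,9) ∈ E(G2) ✓
  (1,4) → (φ(1),φ(4)) = (2,7) ∈ E(G2) ✓
  (1,5) → (φ(1),φ(5)) = (1,2) ∈ E(G2) ✓
  (1,6) → (φ(1),φ(6)) = (2,3) ∈ E(G2) ✓
  (2,3) → (φ(2),φ(3)) = (9,11) ∈ E(G2) ✓
  (2,5) → (φ(2),φ(5)) = (1,11) ∈ E(G2) ✓
  (2,9) → (φ(2),φ(9)) = (8,11) ∈ E(G2) ✓
  (3,7) → (φ(3),φ(7)) = (0,9) ∈ E(G2) ✓
  (3,8) → (φ(3),φ(8)) = (4,9) ∈ E(G2) ✓
  (3,11) → (φ(3),φ(11)) = (5,9) ∈ E(G2) ✓
  (4,6) → (φ(4),φ(6)) = (3,7) ∈ E(G2) ✓
  (4,8) → (φ(4),φ(8)) = (4,7) ∈ E(G2) ✓
  (4,11) → (φ(4),φ(11)) = (5,7) ∈ E(G2) ✓
  (5,7) → (φ(5),φ(7)) = (0,1) ∈ E(G2) ✓
  (7,9) → (φ(7),φ(9)) = (0,8) ∈ E(G2) ✓
  (7,11) → (φ(7),φ(11)) = (0,5) ∈ E(G2) ✓
  (8,9) → (φ(8),φ(9)) = (4,8) ∈ E(G2) ✓
  (8,11) → (φ(8),φ(11)) = (4,5) ∈ E(G2) ✓
All 25 edges of G1 map to edges of G2, and |E(G1)| = |E(G2)| = 25, so φ is a bijection on edges as well as vertices. Hence G1 ≅ G2.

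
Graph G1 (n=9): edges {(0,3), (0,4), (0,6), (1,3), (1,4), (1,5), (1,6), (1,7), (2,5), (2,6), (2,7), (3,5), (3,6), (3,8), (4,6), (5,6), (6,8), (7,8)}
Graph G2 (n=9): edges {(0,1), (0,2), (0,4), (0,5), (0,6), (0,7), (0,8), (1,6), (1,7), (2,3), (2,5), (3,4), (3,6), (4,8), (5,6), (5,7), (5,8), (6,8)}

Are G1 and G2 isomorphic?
Yes, isomorphic

The graphs are isomorphic.
One valid mapping φ: V(G1) → V(G2): 0→7, 1→6, 2→4, 3→5, 4→1, 5→8, 6→0, 7→3, 8→2

Verify φ preserves adjacency — for each edge of G1, its image is an edge of G2:
  (0,3) → (φ(0),φ(3)) = (5,7) ∈ E(G2) ✓
  (0,4) → (φ(0),φ(4)) = (1,7) ∈ E(G2) ✓
  (0,6) → (φ(0),φ(6)) = (0,7) ∈ E(G2) ✓
  (1,3) → (φ(1),φ(3)) = (5,6) ∈ E(G2) ✓
  (1,4) → (φ(1),φ(4)) = (1,6) ∈ E(G2) ✓
  (1,5) → (φ(1),φ(5)) = (6,8) ∈ E(G2) ✓
  (1,6) → (φ(1),φ(6)) = (0,6) ∈ E(G2) ✓
  (1,7) → (φ(1),φ(7)) = (3,6) ∈ E(G2) ✓
  (2,5) → (φ(2),φ(5)) = (4,8) ∈ E(G2) ✓
  (2,6) → (φ(2),φ(6)) = (0,4) ∈ E(G2) ✓
  (2,7) → (φ(2),φ(7)) = (3,4) ∈ E(G2) ✓
  (3,5) → (φ(3),φ(5)) = (5,8) ∈ E(G2) ✓
  (3,6) → (φ(3),φ(6)) = (0,5) ∈ E(G2) ✓
  (3,8) → (φ(3),φ(8)) = (2,5) ∈ E(G2) ✓
  (4,6) → (φ(4),φ(6)) = (0,1) ∈ E(G2) ✓
  (5,6) → (φ(5),φ(6)) = (0,8) ∈ E(G2) ✓
  (6,8) → (φ(6),φ(8)) = (0,2) ∈ E(G2) ✓
  (7,8) → (φ(7),φ(8)) = (2,3) ∈ E(G2) ✓
All 18 edges of G1 map to edges of G2, and |E(G1)| = |E(G2)| = 18, so φ is a bijection on edges as well as vertices. Hence G1 ≅ G2.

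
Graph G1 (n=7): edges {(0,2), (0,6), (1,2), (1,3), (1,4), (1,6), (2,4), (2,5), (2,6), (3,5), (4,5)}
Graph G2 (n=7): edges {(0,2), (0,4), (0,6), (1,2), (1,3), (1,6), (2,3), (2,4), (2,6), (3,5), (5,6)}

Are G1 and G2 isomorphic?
Yes, isomorphic

The graphs are isomorphic.
One valid mapping φ: V(G1) → V(G2): 0→4, 1→6, 2→2, 3→5, 4→1, 5→3, 6→0

Verify φ preserves adjacency — for each edge of G1, its image is an edge of G2:
  (0,2) → (φ(0),φ(2)) = (2,4) ∈ E(G2) ✓
  (0,6) → (φ(0),φ(6)) = (0,4) ∈ E(G2) ✓
  (1,2) → (φ(1),φ(2)) = (2,6) ∈ E(G2) ✓
  (1,3) → (φ(1),φ(3)) = (5,6) ∈ E(G2) ✓
  (1,4) → (φ(1),φ(4)) = (1,6) ∈ E(G2) ✓
  (1,6) → (φ(1),φ(6)) = (0,6) ∈ E(G2) ✓
  (2,4) → (φ(2),φ(4)) = (1,2) ∈ E(G2) ✓
  (2,5) → (φ(2),φ(5)) = (2,3) ∈ E(G2) ✓
  (2,6) → (φ(2),φ(6)) = (0,2) ∈ E(G2) ✓
  (3,5) → (φ(3),φ(5)) = (3,5) ∈ E(G2) ✓
  (4,5) → (φ(4),φ(5)) = (1,3) ∈ E(G2) ✓
All 11 edges of G1 map to edges of G2, and |E(G1)| = |E(G2)| = 11, so φ is a bijection on edges as well as vertices. Hence G1 ≅ G2.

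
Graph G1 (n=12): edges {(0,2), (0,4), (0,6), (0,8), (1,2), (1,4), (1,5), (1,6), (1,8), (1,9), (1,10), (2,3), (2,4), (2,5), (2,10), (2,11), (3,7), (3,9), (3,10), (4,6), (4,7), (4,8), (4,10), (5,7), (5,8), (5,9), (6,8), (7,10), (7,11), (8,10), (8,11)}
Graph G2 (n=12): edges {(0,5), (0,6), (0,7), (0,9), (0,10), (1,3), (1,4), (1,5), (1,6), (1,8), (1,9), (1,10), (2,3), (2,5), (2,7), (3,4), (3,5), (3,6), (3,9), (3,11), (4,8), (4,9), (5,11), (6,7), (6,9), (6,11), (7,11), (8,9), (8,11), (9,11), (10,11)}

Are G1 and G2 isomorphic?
Yes, isomorphic

The graphs are isomorphic.
One valid mapping φ: V(G1) → V(G2): 0→8, 1→3, 2→11, 3→7, 4→9, 5→5, 6→4, 7→0, 8→1, 9→2, 10→6, 11→10

Verify φ preserves adjacency — for each edge of G1, its image is an edge of G2:
  (0,2) → (φ(0),φ(2)) = (8,11) ∈ E(G2) ✓
  (0,4) → (φ(0),φ(4)) = (8,9) ∈ E(G2) ✓
  (0,6) → (φ(0),φ(6)) = (4,8) ∈ E(G2) ✓
  (0,8) → (φ(0),φ(8)) = (1,8) ∈ E(G2) ✓
  (1,2) → (φ(1),φ(2)) = (3,11) ∈ E(G2) ✓
  (1,4) → (φ(1),φ(4)) = (3,9) ∈ E(G2) ✓
  (1,5) → (φ(1),φ(5)) = (3,5) ∈ E(G2) ✓
  (1,6) → (φ(1),φ(6)) = (3,4) ∈ E(G2) ✓
  (1,8) → (φ(1),φ(8)) = (1,3) ∈ E(G2) ✓
  (1,9) → (φ(1),φ(9)) = (2,3) ∈ E(G2) ✓
  (1,10) → (φ(1),φ(10)) = (3,6) ∈ E(G2) ✓
  (2,3) → (φ(2),φ(3)) = (7,11) ∈ E(G2) ✓
  (2,4) → (φ(2),φ(4)) = (9,11) ∈ E(G2) ✓
  (2,5) → (φ(2),φ(5)) = (5,11) ∈ E(G2) ✓
  (2,10) → (φ(2),φ(10)) = (6,11) ∈ E(G2) ✓
  (2,11) → (φ(2),φ(11)) = (10,11) ∈ E(G2) ✓
  (3,7) → (φ(3),φ(7)) = (0,7) ∈ E(G2) ✓
  (3,9) → (φ(3),φ(9)) = (2,7) ∈ E(G2) ✓
  (3,10) → (φ(3),φ(10)) = (6,7) ∈ E(G2) ✓
  (4,6) → (φ(4),φ(6)) = (4,9) ∈ E(G2) ✓
  (4,7) → (φ(4),φ(7)) = (0,9) ∈ E(G2) ✓
  (4,8) → (φ(4),φ(8)) = (1,9) ∈ E(G2) ✓
  (4,10) → (φ(4),φ(10)) = (6,9) ∈ E(G2) ✓
  (5,7) → (φ(5),φ(7)) = (0,5) ∈ E(G2) ✓
  (5,8) → (φ(5),φ(8)) = (1,5) ∈ E(G2) ✓
  (5,9) → (φ(5),φ(9)) = (2,5) ∈ E(G2) ✓
  (6,8) → (φ(6),φ(8)) = (1,4) ∈ E(G2) ✓
  (7,10) → (φ(7),φ(10)) = (0,6) ∈ E(G2) ✓
  (7,11) → (φ(7),φ(11)) = (0,10) ∈ E(G2) ✓
  (8,10) → (φ(8),φ(10)) = (1,6) ∈ E(G2) ✓
  (8,11) → (φ(8),φ(11)) = (1,10) ∈ E(G2) ✓
All 31 edges of G1 map to edges of G2, and |E(G1)| = |E(G2)| = 31, so φ is a bijection on edges as well as vertices. Hence G1 ≅ G2.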